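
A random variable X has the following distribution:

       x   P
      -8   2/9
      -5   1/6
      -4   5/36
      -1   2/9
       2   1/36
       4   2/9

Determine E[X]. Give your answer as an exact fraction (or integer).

E[X] = (2/9)·(-8) + (1/6)·(-5) + (5/36)·(-4) + (2/9)·(-1) + (1/36)·2 + (2/9)·4
     = -22/9

-22/9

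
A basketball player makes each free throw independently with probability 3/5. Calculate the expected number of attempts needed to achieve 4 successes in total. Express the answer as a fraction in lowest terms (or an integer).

By linearity (sum of 4 independent geometric waits), E[trials] = 4/p = 4/(3/5) = 20/3.

20/3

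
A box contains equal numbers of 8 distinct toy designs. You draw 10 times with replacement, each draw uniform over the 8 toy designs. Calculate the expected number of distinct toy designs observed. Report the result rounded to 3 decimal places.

Let Xⱼ=1 if type j appears at least once. P(Xⱼ=1) = 1 − ((8−1)/8)^10 = 791266575/1073741824.
E[#distinct] = 8·791266575/1073741824 = 791266575/134217728.
≈ 5.895

5.895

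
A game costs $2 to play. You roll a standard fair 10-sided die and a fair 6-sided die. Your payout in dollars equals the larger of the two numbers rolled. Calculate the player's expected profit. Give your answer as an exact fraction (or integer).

Distribution of the larger of the two numbers rolled: 1 w.p. 1/60, 2 w.p. 1/20, 3 w.p. 1/12, 4 w.p. 7/60, 5 w.p. 3/20, 6 w.p. 11/60, …
E[payout] = (1/60)·1 + (1/20)·2 + (1/12)·3 + (7/60)·4 + (3/20)·5 + (11/60)·6 + (1/10)·7 + (1/10)·8 + (1/10)·9 + (1/10)·10 = 73/12
Expected profit = 73/12 − 2 = 49/12

49/12 dollars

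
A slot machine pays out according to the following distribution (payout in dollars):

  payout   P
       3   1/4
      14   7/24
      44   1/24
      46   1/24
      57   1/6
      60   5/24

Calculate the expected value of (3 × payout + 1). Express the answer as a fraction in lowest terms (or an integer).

E[3x+1] = (1/4)·10 + (7/24)·43 + (1/24)·133 + (1/24)·139 + (1/6)·172 + (5/24)·181
     = 371/4

371/4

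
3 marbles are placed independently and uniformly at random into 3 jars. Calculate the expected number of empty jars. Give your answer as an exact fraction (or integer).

8/9

Let Xⱼ=1 if jar j is empty. P(Xⱼ=1) = ((3-1)/3)^3 = 8/27.
By linearity, E[#empty] = 3·8/27 = 8/9.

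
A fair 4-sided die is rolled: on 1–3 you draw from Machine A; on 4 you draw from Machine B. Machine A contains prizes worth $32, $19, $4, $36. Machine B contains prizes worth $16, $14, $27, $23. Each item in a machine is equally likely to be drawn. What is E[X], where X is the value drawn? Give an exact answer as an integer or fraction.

353/16 dollars

E[X | Machine A] = (32 + 19 + 4 + 36)/4 = 91/4
E[X | Machine B] = (16 + 14 + 27 + 23)/4 = 20
E[X] = (3/4)·91/4 + (1/4)·20 = 353/16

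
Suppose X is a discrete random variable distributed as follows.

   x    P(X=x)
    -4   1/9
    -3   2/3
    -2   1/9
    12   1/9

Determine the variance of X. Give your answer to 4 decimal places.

E[X] = (1/9)·(-4) + (2/3)·(-3) + (1/9)·(-2) + (1/9)·12 = -4/3
E[X²] = (1/9)·16 + (2/3)·9 + (1/9)·4 + (1/9)·144 = 218/9
Var(X) = 218/9 − (-4/3)² = 202/9 ≈ 22.4444

22.4444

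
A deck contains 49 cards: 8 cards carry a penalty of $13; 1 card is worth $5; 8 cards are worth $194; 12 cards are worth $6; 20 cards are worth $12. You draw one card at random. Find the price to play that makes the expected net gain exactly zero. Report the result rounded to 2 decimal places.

E[payout] = (8/49)·(-13) + (1/49)·5 + (8/49)·194 + (12/49)·6 + (20/49)·12 = 1765/49
Fair fee = E[payout] = 1765/49 ≈ $36.02

$36.02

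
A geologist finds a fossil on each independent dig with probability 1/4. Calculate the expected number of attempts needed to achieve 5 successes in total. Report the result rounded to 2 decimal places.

By linearity (sum of 5 independent geometric waits), E[trials] = 5/p = 5/(1/4) = 20.
≈ 20.00

20.00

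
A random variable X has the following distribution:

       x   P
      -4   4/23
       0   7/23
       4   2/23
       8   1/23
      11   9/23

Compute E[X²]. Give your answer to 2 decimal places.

E[X²] = (4/23)·16 + (7/23)·0 + (2/23)·16 + (1/23)·64 + (9/23)·121
     = 1249/23 ≈ 54.30

54.30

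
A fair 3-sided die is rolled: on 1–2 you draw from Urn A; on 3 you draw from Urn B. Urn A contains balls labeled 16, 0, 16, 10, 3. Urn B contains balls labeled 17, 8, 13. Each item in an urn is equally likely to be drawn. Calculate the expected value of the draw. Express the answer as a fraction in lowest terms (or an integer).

E[X | Urn A] = (16 + 0 + 16 + 10 + 3)/5 = 9
E[X | Urn B] = (17 + 8 + 13)/3 = 38/3
E[X] = (2/3)·9 + (1/3)·38/3 = 92/9

92/9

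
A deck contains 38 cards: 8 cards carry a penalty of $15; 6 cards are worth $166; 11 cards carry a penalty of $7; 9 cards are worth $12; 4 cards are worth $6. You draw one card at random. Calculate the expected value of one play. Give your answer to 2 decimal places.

$24.50

E[payout] = (8/38)·(-15) + (6/38)·166 + (11/38)·(-7) + (9/38)·12 + (4/38)·6 = 49/2
≈ $24.50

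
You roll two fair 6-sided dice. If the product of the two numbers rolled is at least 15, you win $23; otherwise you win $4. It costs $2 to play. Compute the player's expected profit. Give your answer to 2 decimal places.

$8.86

E[payout] = (23/36)·4 + (13/36)·23 = 391/36
Expected profit = 391/36 − 2 = 319/36 ≈ $8.86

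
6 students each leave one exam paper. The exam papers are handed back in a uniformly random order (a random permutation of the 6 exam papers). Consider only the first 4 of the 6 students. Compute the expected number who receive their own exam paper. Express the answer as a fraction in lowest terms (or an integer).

2/3

Let Xᵢ = 1 if person i gets their own exam paper. For each i, P(Xᵢ=1) = 1/6.
By linearity of expectation, E[X₁+…+X_4] = 4·(1/6) = 2/3.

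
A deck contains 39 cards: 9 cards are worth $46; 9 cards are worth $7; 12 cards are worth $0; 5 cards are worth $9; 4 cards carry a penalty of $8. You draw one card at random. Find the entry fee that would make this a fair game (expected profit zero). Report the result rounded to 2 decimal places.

$12.56

E[payout] = (9/39)·46 + (9/39)·7 + (12/39)·0 + (5/39)·9 + (4/39)·(-8) = 490/39
Fair fee = E[payout] = 490/39 ≈ $12.56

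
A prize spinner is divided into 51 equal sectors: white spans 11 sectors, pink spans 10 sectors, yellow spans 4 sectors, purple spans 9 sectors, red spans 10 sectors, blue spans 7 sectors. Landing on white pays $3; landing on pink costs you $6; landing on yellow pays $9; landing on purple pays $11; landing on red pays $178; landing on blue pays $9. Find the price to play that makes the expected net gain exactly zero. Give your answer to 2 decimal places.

$38.25

E[payout] = (11/51)·3 + (10/51)·(-6) + (4/51)·9 + (9/51)·11 + (10/51)·178 + (7/51)·9 = 1951/51
Fair fee = E[payout] = 1951/51 ≈ $38.25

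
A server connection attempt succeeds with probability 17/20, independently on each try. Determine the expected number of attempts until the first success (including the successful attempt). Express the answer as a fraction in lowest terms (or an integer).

For a geometric distribution, E[trials] = 1/p = 1/(17/20) = 20/17.

20/17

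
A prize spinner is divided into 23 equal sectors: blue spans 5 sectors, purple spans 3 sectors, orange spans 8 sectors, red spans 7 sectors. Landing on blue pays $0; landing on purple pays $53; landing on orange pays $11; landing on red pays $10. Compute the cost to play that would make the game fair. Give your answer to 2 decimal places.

$13.78

E[payout] = (5/23)·0 + (3/23)·53 + (8/23)·11 + (7/23)·10 = 317/23
Fair fee = E[payout] = 317/23 ≈ $13.78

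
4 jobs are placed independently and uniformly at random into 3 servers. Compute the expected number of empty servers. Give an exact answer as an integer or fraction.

16/27

Let Xⱼ=1 if server j is empty. P(Xⱼ=1) = ((3-1)/3)^4 = 16/81.
By linearity, E[#empty] = 3·16/81 = 16/27.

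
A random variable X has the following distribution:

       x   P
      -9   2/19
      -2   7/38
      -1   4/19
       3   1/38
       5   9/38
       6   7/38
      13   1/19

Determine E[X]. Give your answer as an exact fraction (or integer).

E[X] = (2/19)·(-9) + (7/38)·(-2) + (4/19)·(-1) + (1/38)·3 + (9/38)·5 + (7/38)·6 + (1/19)·13
     = 29/19

29/19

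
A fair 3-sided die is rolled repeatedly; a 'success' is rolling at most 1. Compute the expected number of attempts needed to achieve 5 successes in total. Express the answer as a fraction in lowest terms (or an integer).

By linearity (sum of 5 independent geometric waits), E[trials] = 5/p = 5/(1/3) = 15.

15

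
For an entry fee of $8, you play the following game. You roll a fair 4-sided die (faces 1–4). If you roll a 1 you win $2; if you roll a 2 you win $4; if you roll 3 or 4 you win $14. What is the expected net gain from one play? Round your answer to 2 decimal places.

$0.50

E[payout] = (1/4)·2 + (1/4)·4 + (1/2)·14 = 17/2
Expected profit = 17/2 − 8 = 1/2 ≈ $0.50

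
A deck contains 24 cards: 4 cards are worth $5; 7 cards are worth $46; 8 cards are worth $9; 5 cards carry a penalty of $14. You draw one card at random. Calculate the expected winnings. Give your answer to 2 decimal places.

$14.33

E[payout] = (4/24)·5 + (7/24)·46 + (8/24)·9 + (5/24)·(-14) = 43/3
≈ $14.33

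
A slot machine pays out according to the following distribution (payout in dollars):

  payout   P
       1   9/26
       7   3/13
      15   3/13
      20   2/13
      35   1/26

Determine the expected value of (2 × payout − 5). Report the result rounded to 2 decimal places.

E[2x-5] = (9/26)·(-3) + (3/13)·9 + (3/13)·25 + (2/13)·35 + (1/26)·65
     = 191/13 ≈ 14.69

14.69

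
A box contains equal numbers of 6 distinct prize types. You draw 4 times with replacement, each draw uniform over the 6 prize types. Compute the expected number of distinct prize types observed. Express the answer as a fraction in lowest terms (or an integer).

671/216

Let Xⱼ=1 if type j appears at least once. P(Xⱼ=1) = 1 − ((6−1)/6)^4 = 671/1296.
E[#distinct] = 6·671/1296 = 671/216.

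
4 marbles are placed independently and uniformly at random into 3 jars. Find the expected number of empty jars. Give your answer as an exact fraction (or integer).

16/27

Let Xⱼ=1 if jar j is empty. P(Xⱼ=1) = ((3-1)/3)^4 = 16/81.
By linearity, E[#empty] = 3·16/81 = 16/27.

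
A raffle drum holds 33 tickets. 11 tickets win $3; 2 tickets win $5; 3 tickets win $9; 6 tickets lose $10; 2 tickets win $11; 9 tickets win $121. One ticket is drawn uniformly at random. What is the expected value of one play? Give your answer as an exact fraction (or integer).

1121/33 dollars

E[payout] = (11/33)·3 + (2/33)·5 + (3/33)·9 + (6/33)·(-10) + (2/33)·11 + (9/33)·121 = 1121/33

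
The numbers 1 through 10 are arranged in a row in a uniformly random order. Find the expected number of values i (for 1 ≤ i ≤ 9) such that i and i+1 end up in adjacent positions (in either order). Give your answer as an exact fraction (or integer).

For each i ∈ {1,…,9}, let Xᵢ = 1 if i and i+1 are adjacent. P(Xᵢ=1) = 2·(10−1)!/10! = 2/10.
By linearity, E[ΣXᵢ] = (9)·(2/10) = 9/5.

9/5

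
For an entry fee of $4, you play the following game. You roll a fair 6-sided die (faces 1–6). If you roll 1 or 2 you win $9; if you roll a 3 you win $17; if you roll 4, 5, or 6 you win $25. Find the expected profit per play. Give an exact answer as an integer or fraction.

E[payout] = (1/3)·9 + (1/6)·17 + (1/2)·25 = 55/3
Expected profit = 55/3 − 4 = 43/3

43/3 dollars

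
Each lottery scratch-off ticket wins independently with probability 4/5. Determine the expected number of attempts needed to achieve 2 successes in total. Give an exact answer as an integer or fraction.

5/2

By linearity (sum of 2 independent geometric waits), E[trials] = 2/p = 2/(4/5) = 5/2.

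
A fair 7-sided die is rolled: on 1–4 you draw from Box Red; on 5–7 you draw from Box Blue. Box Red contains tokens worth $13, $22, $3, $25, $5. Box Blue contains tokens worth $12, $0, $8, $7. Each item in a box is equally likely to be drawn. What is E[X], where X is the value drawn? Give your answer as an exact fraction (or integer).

1493/140 dollars

E[X | Box Red] = (13 + 22 + 3 + 25 + 5)/5 = 68/5
E[X | Box Blue] = (12 + 0 + 8 + 7)/4 = 27/4
E[X] = (4/7)·68/5 + (3/7)·27/4 = 1493/140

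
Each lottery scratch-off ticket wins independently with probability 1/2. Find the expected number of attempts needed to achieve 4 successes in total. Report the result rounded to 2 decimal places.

By linearity (sum of 4 independent geometric waits), E[trials] = 4/p = 4/(1/2) = 8.
≈ 8.00

8.00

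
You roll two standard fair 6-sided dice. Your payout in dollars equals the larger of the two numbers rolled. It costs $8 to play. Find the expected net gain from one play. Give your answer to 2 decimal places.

-$3.53

Distribution of the larger of the two numbers rolled: 1 w.p. 1/36, 2 w.p. 1/12, 3 w.p. 5/36, 4 w.p. 7/36, 5 w.p. 1/4, 6 w.p. 11/36
E[payout] = (1/36)·1 + (1/12)·2 + (5/36)·3 + (7/36)·4 + (1/4)·5 + (11/36)·6 = 161/36
Expected profit = 161/36 − 8 = -127/36 ≈ -$3.53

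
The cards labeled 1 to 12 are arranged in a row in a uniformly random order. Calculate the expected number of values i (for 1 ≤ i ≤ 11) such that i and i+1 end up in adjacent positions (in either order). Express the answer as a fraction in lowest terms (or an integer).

11/6

For each i ∈ {1,…,11}, let Xᵢ = 1 if i and i+1 are adjacent. P(Xᵢ=1) = 2·(12−1)!/12! = 2/12.
By linearity, E[ΣXᵢ] = (11)·(2/12) = 11/6.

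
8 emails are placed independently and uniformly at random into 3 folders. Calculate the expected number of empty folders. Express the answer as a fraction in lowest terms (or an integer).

256/2187

Let Xⱼ=1 if folder j is empty. P(Xⱼ=1) = ((3-1)/3)^8 = 256/6561.
By linearity, E[#empty] = 3·256/6561 = 256/2187.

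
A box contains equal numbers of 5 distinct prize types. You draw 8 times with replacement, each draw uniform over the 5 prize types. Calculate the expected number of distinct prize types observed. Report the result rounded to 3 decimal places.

Let Xⱼ=1 if type j appears at least once. P(Xⱼ=1) = 1 − ((5−1)/5)^8 = 325089/390625.
E[#distinct] = 5·325089/390625 = 325089/78125.
≈ 4.161

4.161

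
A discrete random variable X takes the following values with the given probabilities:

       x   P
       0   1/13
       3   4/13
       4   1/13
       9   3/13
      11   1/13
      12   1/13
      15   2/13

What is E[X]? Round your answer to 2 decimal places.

7.38

E[X] = (1/13)·0 + (4/13)·3 + (1/13)·4 + (3/13)·9 + (1/13)·11 + (1/13)·12 + (2/13)·15
     = 96/13 ≈ 7.38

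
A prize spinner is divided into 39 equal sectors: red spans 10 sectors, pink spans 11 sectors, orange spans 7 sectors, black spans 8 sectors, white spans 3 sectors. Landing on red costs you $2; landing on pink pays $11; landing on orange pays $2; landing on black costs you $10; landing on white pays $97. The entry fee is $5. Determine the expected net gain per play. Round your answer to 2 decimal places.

$3.36

E[payout] = (10/39)·(-2) + (11/39)·11 + (7/39)·2 + (8/39)·(-10) + (3/39)·97 = 326/39
Expected profit = 326/39 − 5 = 131/39 ≈ $3.36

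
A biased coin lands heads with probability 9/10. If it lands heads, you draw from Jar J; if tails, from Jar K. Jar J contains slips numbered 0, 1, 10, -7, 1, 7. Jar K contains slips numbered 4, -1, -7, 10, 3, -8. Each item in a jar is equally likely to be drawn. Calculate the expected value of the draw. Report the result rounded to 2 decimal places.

1.82

E[X | Jar J] = (0 + 1 + 10 − 7 + 1 + 7)/6 = 2
E[X | Jar K] = (4 − 1 − 7 + 10 + 3 − 8)/6 = 1/6
E[X] = (9/10)·2 + (1/10)·1/6 = 109/60 ≈ 1.82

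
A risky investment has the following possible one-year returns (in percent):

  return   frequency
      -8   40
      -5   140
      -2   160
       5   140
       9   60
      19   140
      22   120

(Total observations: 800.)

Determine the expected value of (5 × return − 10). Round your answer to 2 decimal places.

Total = 800, so P(return=-8) = 40/800, etc.
E[5x-10] = (1/20)·(-50) + (7/40)·(-35) + (1/5)·(-20) + (7/40)·15 + (3/40)·35 + (7/40)·85 + (3/20)·100
     = 45/2 ≈ 22.50

22.50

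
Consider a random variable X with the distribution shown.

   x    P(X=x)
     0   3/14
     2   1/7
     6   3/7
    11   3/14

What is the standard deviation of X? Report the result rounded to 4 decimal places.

E[X] = 73/14, E[X²] = 587/14
Var(X) = E[X²] − (E[X])² = 587/14 − 5329/196 = 2889/196
SD(X) = √(2889/196) ≈ 3.8392

3.8392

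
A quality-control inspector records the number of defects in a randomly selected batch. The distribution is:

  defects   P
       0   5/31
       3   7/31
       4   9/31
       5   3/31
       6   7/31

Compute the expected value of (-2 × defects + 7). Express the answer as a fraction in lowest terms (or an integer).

-11/31

E[-2x+7] = (5/31)·7 + (7/31)·1 + (9/31)·(-1) + (3/31)·(-3) + (7/31)·(-5)
     = -11/31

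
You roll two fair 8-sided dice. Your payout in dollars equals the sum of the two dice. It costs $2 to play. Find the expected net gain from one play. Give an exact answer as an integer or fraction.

Distribution of the sum of the two dice: 2 w.p. 1/64, 3 w.p. 1/32, 4 w.p. 3/64, 5 w.p. 1/16, 6 w.p. 5/64, 7 w.p. 3/32, …
E[payout] = (1/64)·2 + (1/32)·3 + (3/64)·4 + (1/16)·5 + (5/64)·6 + (3/32)·7 + (7/64)·8 + (1/8)·9 + (7/64)·10 + (3/32)·11 + (5/64)·12 + (1/16)·13 + (3/64)·14 + (1/32)·15 + (1/64)·16 = 9
Expected profit = 9 − 2 = 7

$7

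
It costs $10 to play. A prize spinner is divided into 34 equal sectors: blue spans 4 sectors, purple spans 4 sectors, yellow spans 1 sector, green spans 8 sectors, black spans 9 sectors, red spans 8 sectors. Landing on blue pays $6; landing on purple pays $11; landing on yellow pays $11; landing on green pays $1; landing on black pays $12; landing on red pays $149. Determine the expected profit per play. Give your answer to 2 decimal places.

$30.79

E[payout] = (4/34)·6 + (4/34)·11 + (1/34)·11 + (8/34)·1 + (9/34)·12 + (8/34)·149 = 1387/34
Expected profit = 1387/34 − 10 = 1047/34 ≈ $30.79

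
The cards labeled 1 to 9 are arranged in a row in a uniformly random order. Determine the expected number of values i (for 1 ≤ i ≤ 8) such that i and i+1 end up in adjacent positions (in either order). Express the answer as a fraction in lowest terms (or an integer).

For each i ∈ {1,…,8}, let Xᵢ = 1 if i and i+1 are adjacent. P(Xᵢ=1) = 2·(9−1)!/9! = 2/9.
By linearity, E[ΣXᵢ] = (8)·(2/9) = 16/9.

16/9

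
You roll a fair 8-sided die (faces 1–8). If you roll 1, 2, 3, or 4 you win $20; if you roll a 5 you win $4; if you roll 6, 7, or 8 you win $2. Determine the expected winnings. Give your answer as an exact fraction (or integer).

E[payout] = (3/8)·2 + (1/8)·4 + (1/2)·20 = 45/4

45/4 dollars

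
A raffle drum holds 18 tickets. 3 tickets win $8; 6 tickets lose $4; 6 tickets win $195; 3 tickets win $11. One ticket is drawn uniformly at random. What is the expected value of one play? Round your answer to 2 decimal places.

E[payout] = (3/18)·8 + (6/18)·(-4) + (6/18)·195 + (3/18)·11 = 401/6
≈ $66.83

$66.83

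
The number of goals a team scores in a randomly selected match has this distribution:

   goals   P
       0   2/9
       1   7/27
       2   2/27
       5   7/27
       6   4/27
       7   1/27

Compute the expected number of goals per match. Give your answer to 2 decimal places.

E[X] = (2/9)·0 + (7/27)·1 + (2/27)·2 + (7/27)·5 + (4/27)·6 + (1/27)·7
     = 77/27 ≈ 2.85

2.85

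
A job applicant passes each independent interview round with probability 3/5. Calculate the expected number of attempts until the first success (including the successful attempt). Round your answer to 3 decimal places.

1.667

For a geometric distribution, E[trials] = 1/p = 1/(3/5) = 5/3.
≈ 1.667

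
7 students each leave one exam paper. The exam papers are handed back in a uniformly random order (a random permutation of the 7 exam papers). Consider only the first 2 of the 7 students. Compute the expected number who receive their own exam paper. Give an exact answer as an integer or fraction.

2/7

Let Xᵢ = 1 if person i gets their own exam paper. For each i, P(Xᵢ=1) = 1/7.
By linearity of expectation, E[X₁+…+X_2] = 2·(1/7) = 2/7.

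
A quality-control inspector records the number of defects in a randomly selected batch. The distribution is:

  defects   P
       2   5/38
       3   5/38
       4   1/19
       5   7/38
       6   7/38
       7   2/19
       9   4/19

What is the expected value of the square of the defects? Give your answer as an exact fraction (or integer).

36

E[X²] = (5/38)·4 + (5/38)·9 + (1/19)·16 + (7/38)·25 + (7/38)·36 + (2/19)·49 + (4/19)·81
     = 36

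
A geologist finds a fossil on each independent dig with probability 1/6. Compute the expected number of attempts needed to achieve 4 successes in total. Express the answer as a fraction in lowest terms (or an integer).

By linearity (sum of 4 independent geometric waits), E[trials] = 4/p = 4/(1/6) = 24.

24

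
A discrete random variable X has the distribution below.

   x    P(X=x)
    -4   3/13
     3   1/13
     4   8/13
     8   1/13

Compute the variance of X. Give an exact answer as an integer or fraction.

E[X] = (3/13)·(-4) + (1/13)·3 + (8/13)·4 + (1/13)·8 = 31/13
E[X²] = (3/13)·16 + (1/13)·9 + (8/13)·16 + (1/13)·64 = 249/13
Var(X) = 249/13 − (31/13)² = 2276/169

2276/169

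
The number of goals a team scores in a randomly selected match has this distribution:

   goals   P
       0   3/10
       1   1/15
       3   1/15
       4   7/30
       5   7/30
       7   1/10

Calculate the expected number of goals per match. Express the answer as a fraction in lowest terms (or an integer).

46/15

E[X] = (3/10)·0 + (1/15)·1 + (1/15)·3 + (7/30)·4 + (7/30)·5 + (1/10)·7
     = 46/15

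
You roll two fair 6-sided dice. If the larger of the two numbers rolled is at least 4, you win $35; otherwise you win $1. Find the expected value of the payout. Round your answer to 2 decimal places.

$26.50

E[payout] = (1/4)·1 + (3/4)·35 = 53/2
≈ $26.50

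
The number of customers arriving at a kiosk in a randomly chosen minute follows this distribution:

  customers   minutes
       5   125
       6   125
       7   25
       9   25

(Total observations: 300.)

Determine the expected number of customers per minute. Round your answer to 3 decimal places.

Total = 300, so P(customers=5) = 125/300, etc.
E[X] = (5/12)·5 + (5/12)·6 + (1/12)·7 + (1/12)·9
     = 71/12 ≈ 5.917

5.917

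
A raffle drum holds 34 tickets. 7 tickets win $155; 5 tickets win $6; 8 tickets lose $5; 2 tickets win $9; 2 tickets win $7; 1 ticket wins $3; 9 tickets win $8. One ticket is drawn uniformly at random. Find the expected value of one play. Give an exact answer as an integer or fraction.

E[payout] = (7/34)·155 + (5/34)·6 + (8/34)·(-5) + (2/34)·9 + (2/34)·7 + (1/34)·3 + (9/34)·8 = 591/17

591/17 dollars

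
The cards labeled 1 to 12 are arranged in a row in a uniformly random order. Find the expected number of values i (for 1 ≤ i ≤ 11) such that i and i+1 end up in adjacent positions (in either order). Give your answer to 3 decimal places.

1.833

For each i ∈ {1,…,11}, let Xᵢ = 1 if i and i+1 are adjacent. P(Xᵢ=1) = 2·(12−1)!/12! = 2/12.
By linearity, E[ΣXᵢ] = (11)·(2/12) = 11/6.
≈ 1.833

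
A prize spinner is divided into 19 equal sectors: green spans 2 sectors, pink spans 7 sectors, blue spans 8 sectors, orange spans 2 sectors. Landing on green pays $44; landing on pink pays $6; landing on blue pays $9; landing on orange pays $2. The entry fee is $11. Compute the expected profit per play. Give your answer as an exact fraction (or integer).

E[payout] = (2/19)·44 + (7/19)·6 + (8/19)·9 + (2/19)·2 = 206/19
Expected profit = 206/19 − 11 = -3/19

-3/19 dollars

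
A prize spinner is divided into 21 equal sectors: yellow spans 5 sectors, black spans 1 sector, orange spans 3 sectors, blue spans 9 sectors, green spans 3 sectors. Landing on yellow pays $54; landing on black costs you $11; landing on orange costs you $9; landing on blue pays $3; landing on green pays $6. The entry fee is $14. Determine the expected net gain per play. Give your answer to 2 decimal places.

-$0.81

E[payout] = (5/21)·54 + (1/21)·(-11) + (3/21)·(-9) + (9/21)·3 + (3/21)·6 = 277/21
Expected profit = 277/21 − 14 = -17/21 ≈ -$0.81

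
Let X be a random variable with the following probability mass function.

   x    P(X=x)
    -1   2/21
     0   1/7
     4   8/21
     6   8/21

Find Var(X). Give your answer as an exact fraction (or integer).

E[X] = (2/21)·(-1) + (1/7)·0 + (8/21)·4 + (8/21)·6 = 26/7
E[X²] = (2/21)·1 + (1/7)·0 + (8/21)·16 + (8/21)·36 = 418/21
Var(X) = 418/21 − (26/7)² = 898/147

898/147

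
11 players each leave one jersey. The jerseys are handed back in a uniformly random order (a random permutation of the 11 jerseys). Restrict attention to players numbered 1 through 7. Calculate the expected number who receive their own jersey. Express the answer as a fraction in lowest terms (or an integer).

7/11

Let Xᵢ = 1 if person i gets their own jersey. For each i, P(Xᵢ=1) = 1/11.
By linearity of expectation, E[X₁+…+X_7] = 7·(1/11) = 7/11.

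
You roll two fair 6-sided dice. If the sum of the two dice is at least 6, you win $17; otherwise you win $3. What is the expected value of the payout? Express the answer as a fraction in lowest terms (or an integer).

E[payout] = (5/18)·3 + (13/18)·17 = 118/9

118/9 dollars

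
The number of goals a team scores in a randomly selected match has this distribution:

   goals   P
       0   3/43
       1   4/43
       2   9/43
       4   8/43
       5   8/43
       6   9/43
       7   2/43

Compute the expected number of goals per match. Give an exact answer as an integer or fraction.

E[X] = (3/43)·0 + (4/43)·1 + (9/43)·2 + (8/43)·4 + (8/43)·5 + (9/43)·6 + (2/43)·7
     = 162/43

162/43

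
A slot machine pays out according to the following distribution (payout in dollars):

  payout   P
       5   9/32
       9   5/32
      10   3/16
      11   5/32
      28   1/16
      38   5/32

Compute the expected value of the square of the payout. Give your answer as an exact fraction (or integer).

10623/32

E[X²] = (9/32)·25 + (5/32)·81 + (3/16)·100 + (5/32)·121 + (1/16)·784 + (5/32)·1444
     = 10623/32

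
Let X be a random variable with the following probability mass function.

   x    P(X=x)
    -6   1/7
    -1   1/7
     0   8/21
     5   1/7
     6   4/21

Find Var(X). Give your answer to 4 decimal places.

14.9796

E[X] = (1/7)·(-6) + (1/7)·(-1) + (8/21)·0 + (1/7)·5 + (4/21)·6 = 6/7
E[X²] = (1/7)·36 + (1/7)·1 + (8/21)·0 + (1/7)·25 + (4/21)·36 = 110/7
Var(X) = 110/7 − (6/7)² = 734/49 ≈ 14.9796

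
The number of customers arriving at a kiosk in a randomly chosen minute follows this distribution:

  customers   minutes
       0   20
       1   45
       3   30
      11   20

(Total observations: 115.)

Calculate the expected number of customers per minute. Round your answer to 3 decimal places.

Total = 115, so P(customers=0) = 20/115, etc.
E[X] = (4/23)·0 + (9/23)·1 + (6/23)·3 + (4/23)·11
     = 71/23 ≈ 3.087

3.087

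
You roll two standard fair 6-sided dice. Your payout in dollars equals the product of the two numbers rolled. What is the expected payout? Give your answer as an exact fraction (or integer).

49/4 dollars

Distribution of the product of the two numbers rolled: 1 w.p. 1/36, 2 w.p. 1/18, 3 w.p. 1/18, 4 w.p. 1/12, 5 w.p. 1/18, 6 w.p. 1/9, …
E[payout] = (1/36)·1 + (1/18)·2 + (1/18)·3 + (1/12)·4 + (1/18)·5 + (1/9)·6 + (1/18)·8 + (1/36)·9 + (1/18)·10 + (1/9)·12 + (1/18)·15 + (1/36)·16 + (1/18)·18 + (1/18)·20 + (1/18)·24 + (1/36)·25 + (1/18)·30 + (1/36)·36 = 49/4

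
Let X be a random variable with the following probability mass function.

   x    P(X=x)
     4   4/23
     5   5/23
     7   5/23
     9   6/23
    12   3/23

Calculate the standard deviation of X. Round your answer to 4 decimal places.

2.5869

E[X] = 166/23, E[X²] = 1352/23
Var(X) = E[X²] − (E[X])² = 1352/23 − 27556/529 = 3540/529
SD(X) = √(3540/529) ≈ 2.5869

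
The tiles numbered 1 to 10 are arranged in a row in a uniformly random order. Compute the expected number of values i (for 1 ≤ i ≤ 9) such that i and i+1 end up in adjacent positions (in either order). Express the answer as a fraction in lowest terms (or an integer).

9/5

For each i ∈ {1,…,9}, let Xᵢ = 1 if i and i+1 are adjacent. P(Xᵢ=1) = 2·(10−1)!/10! = 2/10.
By linearity, E[ΣXᵢ] = (9)·(2/10) = 9/5.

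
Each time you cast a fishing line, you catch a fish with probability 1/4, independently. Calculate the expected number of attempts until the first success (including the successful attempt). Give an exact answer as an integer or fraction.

4

For a geometric distribution, E[trials] = 1/p = 1/(1/4) = 4.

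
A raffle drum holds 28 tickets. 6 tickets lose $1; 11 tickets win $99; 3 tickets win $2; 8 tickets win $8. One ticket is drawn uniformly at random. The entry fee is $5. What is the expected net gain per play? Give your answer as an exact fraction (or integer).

E[payout] = (6/28)·(-1) + (11/28)·99 + (3/28)·2 + (8/28)·8 = 1153/28
Expected profit = 1153/28 − 5 = 1013/28

1013/28 dollars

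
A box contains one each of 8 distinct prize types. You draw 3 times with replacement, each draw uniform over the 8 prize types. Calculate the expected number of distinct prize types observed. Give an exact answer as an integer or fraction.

169/64

Let Xⱼ=1 if type j appears at least once. P(Xⱼ=1) = 1 − ((8−1)/8)^3 = 169/512.
E[#distinct] = 8·169/512 = 169/64.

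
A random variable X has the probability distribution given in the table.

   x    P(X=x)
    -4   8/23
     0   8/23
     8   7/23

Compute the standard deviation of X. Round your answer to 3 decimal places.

E[X] = 24/23, E[X²] = 576/23
Var(X) = E[X²] − (E[X])² = 576/23 − 576/529 = 12672/529
SD(X) = √(12672/529) ≈ 4.894

4.894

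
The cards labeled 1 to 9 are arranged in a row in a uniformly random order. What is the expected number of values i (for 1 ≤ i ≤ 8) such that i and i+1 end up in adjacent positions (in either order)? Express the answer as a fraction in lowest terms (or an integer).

16/9

For each i ∈ {1,…,8}, let Xᵢ = 1 if i and i+1 are adjacent. P(Xᵢ=1) = 2·(9−1)!/9! = 2/9.
By linearity, E[ΣXᵢ] = (8)·(2/9) = 16/9.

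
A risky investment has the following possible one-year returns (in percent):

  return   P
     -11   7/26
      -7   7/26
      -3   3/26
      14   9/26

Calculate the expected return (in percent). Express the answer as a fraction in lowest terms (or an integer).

-9/26

E[X] = (7/26)·(-11) + (7/26)·(-7) + (3/26)·(-3) + (9/26)·14
     = -9/26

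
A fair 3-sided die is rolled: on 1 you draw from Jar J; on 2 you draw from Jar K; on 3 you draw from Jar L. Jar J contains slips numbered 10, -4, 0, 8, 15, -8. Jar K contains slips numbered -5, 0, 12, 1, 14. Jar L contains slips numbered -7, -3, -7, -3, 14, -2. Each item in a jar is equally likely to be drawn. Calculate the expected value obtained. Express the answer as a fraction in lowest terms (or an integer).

E[X | Jar J] = (10 − 4 + 0 + 8 + 15 − 8)/6 = 7/2
E[X | Jar K] = (-5 + 0 + 12 + 1 + 14)/5 = 22/5
E[X | Jar L] = (-7 − 3 − 7 − 3 + 14 − 2)/6 = -4/3
E[X] = (1/3)·7/2 + (1/3)·22/5 + (1/3)·(-4/3) = 197/90

197/90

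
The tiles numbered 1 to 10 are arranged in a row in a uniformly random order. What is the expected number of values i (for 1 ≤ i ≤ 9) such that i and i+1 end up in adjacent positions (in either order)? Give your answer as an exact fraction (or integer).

9/5

For each i ∈ {1,…,9}, let Xᵢ = 1 if i and i+1 are adjacent. P(Xᵢ=1) = 2·(10−1)!/10! = 2/10.
By linearity, E[ΣXᵢ] = (9)·(2/10) = 9/5.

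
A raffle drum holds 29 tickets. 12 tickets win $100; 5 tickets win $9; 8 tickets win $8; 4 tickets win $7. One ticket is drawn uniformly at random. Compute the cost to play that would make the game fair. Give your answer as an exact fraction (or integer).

E[payout] = (12/29)·100 + (5/29)·9 + (8/29)·8 + (4/29)·7 = 1337/29
Fair fee = E[payout] = 1337/29

1337/29 dollars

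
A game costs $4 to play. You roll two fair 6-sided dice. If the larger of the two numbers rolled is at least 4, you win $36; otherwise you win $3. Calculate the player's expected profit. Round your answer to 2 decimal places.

E[payout] = (1/4)·3 + (3/4)·36 = 111/4
Expected profit = 111/4 − 4 = 95/4 ≈ $23.75

$23.75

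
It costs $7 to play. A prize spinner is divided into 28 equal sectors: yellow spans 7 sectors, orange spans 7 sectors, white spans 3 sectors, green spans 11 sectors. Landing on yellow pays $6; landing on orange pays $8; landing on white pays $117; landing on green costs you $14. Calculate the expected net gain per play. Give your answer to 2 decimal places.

$3.54

E[payout] = (7/28)·6 + (7/28)·8 + (3/28)·117 + (11/28)·(-14) = 295/28
Expected profit = 295/28 − 7 = 99/28 ≈ $3.54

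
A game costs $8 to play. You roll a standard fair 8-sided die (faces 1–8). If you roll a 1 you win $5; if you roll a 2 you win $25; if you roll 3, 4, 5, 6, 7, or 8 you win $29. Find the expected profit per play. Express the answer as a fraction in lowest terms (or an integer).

E[payout] = (1/8)·5 + (1/8)·25 + (3/4)·29 = 51/2
Expected profit = 51/2 − 8 = 35/2

35/2 dollars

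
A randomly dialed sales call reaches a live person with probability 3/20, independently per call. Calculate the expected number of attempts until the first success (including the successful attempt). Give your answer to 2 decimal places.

6.67

For a geometric distribution, E[trials] = 1/p = 1/(3/20) = 20/3.
≈ 6.67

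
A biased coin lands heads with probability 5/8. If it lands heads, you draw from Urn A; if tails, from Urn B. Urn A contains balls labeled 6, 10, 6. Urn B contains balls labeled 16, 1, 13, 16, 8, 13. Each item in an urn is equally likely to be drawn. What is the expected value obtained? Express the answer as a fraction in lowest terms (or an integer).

E[X | Urn A] = (6 + 10 + 6)/3 = 22/3
E[X | Urn B] = (16 + 1 + 13 + 16 + 8 + 13)/6 = 67/6
E[X] = (5/8)·22/3 + (3/8)·67/6 = 421/48

421/48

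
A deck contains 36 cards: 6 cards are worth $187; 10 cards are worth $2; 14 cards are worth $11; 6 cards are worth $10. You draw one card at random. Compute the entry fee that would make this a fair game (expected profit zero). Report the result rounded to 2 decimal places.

E[payout] = (6/36)·187 + (10/36)·2 + (14/36)·11 + (6/36)·10 = 113/3
Fair fee = E[payout] = 113/3 ≈ $37.67

$37.67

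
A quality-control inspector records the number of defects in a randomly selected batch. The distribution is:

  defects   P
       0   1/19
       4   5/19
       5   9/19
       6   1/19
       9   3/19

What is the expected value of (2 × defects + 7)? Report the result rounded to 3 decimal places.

17.316

E[2x+7] = (1/19)·7 + (5/19)·15 + (9/19)·17 + (1/19)·19 + (3/19)·25
     = 329/19 ≈ 17.316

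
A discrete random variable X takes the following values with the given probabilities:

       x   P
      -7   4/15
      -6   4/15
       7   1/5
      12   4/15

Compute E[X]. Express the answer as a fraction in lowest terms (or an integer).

17/15

E[X] = (4/15)·(-7) + (4/15)·(-6) + (1/5)·7 + (4/15)·12
     = 17/15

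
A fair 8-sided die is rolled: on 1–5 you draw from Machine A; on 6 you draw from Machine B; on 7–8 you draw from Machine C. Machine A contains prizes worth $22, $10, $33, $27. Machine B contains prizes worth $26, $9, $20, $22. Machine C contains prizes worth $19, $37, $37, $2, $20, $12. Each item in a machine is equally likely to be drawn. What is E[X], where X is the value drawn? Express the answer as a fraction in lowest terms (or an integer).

E[X | Machine A] = (22 + 10 + 33 + 27)/4 = 23
E[X | Machine B] = (26 + 9 + 20 + 22)/4 = 77/4
E[X | Machine C] = (19 + 37 + 37 + 2 + 20 + 12)/6 = 127/6
E[X] = (5/8)·23 + (1/8)·77/4 + (1/4)·127/6 = 2119/96

2119/96 dollars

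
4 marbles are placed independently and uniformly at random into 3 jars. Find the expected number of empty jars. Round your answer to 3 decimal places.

Let Xⱼ=1 if jar j is empty. P(Xⱼ=1) = ((3-1)/3)^4 = 16/81.
By linearity, E[#empty] = 3·16/81 = 16/27.
≈ 0.593

0.593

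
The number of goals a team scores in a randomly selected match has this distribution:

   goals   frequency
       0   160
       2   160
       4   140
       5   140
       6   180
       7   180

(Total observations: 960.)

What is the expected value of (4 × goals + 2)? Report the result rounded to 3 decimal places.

18.333

Total = 960, so P(goals=0) = 160/960, etc.
E[4x+2] = (1/6)·2 + (1/6)·10 + (7/48)·18 + (7/48)·22 + (3/16)·26 + (3/16)·30
     = 55/3 ≈ 18.333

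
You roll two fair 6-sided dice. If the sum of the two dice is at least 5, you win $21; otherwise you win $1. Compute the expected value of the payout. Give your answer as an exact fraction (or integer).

53/3 dollars

E[payout] = (1/6)·1 + (5/6)·21 = 53/3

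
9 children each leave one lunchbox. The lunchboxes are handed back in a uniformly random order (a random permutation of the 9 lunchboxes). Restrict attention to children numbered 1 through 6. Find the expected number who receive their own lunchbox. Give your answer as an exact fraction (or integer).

Let Xᵢ = 1 if person i gets their own lunchbox. For each i, P(Xᵢ=1) = 1/9.
By linearity of expectation, E[X₁+…+X_6] = 6·(1/9) = 2/3.

2/3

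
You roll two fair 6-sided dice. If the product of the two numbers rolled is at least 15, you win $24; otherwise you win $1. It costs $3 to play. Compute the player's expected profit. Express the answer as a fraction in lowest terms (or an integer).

227/36 dollars

E[payout] = (23/36)·1 + (13/36)·24 = 335/36
Expected profit = 335/36 − 3 = 227/36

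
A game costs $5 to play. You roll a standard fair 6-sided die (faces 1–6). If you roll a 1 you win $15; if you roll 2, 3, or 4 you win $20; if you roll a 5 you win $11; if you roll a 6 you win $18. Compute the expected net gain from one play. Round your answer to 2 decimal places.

E[payout] = (1/6)·11 + (1/6)·15 + (1/6)·18 + (1/2)·20 = 52/3
Expected profit = 52/3 − 5 = 37/3 ≈ $12.33

$12.33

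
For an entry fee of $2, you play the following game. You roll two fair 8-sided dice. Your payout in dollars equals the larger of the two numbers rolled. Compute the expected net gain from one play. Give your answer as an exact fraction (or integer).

Distribution of the larger of the two numbers rolled: 1 w.p. 1/64, 2 w.p. 3/64, 3 w.p. 5/64, 4 w.p. 7/64, 5 w.p. 9/64, 6 w.p. 11/64, …
E[payout] = (1/64)·1 + (3/64)·2 + (5/64)·3 + (7/64)·4 + (9/64)·5 + (11/64)·6 + (13/64)·7 + (15/64)·8 = 93/16
Expected profit = 93/16 − 2 = 61/16

61/16 dollars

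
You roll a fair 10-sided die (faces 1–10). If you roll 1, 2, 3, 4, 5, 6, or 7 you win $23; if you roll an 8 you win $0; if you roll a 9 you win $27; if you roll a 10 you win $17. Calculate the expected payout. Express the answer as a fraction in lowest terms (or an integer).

E[payout] = (1/10)·0 + (1/10)·17 + (7/10)·23 + (1/10)·27 = 41/2

41/2 dollars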